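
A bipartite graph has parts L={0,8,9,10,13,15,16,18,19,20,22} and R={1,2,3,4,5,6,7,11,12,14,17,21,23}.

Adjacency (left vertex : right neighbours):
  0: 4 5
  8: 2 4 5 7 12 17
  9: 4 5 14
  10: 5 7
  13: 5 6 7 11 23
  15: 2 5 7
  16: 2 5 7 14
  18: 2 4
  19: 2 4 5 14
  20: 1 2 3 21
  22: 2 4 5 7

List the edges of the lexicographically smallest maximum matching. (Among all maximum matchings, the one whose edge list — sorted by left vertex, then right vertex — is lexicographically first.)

|M| = 8 (so the lex-smallest maximum matching has 8 edges)
process left vertices in ascending order; for each, take the smallest-labelled available neighbour that still permits 8 edges overall, or leave it unmatched if none does
lex-smallest matching: {0-4, 8-12, 9-5, 10-7, 13-6, 15-2, 16-14, 20-1}

Lex-smallest maximum matching: {(0,4), (8,12), (9,5), (10,7), (13,6), (15,2), (16,14), (20,1)}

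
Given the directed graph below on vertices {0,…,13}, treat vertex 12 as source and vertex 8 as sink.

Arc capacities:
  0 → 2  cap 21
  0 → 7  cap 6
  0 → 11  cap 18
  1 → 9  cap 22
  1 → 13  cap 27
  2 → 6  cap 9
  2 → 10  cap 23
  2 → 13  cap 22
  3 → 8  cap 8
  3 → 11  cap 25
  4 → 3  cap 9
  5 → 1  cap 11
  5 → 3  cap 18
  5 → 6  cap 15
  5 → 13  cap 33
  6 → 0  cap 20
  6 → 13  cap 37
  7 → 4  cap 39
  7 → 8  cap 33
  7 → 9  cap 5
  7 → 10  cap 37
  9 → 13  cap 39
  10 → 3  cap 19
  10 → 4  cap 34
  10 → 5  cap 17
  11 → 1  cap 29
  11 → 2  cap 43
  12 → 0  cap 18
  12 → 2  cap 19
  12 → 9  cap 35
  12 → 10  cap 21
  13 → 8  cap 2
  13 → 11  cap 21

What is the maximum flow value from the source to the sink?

Maximum flow value: 16

augment #1: 12→0→7→8 bottleneck 6, total now 6
augment #2: 12→2→13→8 bottleneck 2, total now 8
augment #3: 12→10→3→8 bottleneck 8, total now 16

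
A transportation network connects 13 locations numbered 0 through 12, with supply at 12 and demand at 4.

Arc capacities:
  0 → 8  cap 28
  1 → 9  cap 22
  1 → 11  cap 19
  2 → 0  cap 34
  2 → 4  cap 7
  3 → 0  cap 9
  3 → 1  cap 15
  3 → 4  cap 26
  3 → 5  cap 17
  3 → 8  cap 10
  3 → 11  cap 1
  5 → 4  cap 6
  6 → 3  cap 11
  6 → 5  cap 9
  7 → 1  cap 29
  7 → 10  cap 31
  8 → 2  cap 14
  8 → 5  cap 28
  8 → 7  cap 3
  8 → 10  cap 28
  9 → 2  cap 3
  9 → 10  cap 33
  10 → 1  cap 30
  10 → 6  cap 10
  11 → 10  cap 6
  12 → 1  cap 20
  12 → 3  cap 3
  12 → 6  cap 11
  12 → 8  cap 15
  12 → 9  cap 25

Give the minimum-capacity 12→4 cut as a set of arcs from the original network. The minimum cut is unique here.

Min-cut arcs: {(2,4), (5,4), (6,3), (12,3)} (total capacity 27)

augment #1: 12→3→4 push 3
augment #2: 12→6→3→4 push 11
augment #3: 12→8→2→4 push 7
augment #4: 12→8→5→4 push 6
max flow = 27; residual-reachable set from 12 gives S-side
cut edges (S→T): {(2,4), (5,4), (6,3), (12,3)} total cap 27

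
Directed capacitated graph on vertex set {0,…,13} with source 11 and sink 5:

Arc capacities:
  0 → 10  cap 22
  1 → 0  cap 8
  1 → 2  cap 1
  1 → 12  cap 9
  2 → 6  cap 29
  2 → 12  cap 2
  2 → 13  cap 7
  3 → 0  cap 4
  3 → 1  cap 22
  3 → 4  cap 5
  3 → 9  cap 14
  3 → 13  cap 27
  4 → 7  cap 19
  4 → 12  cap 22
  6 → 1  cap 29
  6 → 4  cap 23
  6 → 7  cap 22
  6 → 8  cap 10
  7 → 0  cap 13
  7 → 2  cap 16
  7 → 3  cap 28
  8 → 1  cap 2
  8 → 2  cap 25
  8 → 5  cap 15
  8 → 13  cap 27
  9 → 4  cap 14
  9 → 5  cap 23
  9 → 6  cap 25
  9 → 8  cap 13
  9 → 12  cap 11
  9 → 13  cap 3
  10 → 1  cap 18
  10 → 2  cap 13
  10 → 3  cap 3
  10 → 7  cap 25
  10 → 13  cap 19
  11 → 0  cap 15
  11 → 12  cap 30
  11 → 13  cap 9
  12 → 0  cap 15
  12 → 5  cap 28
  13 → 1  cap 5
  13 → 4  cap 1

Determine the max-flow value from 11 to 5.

Maximum flow value: 51

augment #1: 11→12→5 bottleneck 28, total now 28
augment #2: 11→0→10→3→9→5 bottleneck 3, total now 31
augment #3: 11→0→10→2→6→8→5 bottleneck 10, total now 41
augment #4: 11→0→10→7→3→9→5 bottleneck 2, total now 43
augment #5: 11→13→4→7→3→9→5 bottleneck 1, total now 44
augment #6: 11→12→0→10→7→3→9→5 bottleneck 2, total now 46
augment #7: 11→13→1→0→10→7→3→9→5 bottleneck 5, total now 51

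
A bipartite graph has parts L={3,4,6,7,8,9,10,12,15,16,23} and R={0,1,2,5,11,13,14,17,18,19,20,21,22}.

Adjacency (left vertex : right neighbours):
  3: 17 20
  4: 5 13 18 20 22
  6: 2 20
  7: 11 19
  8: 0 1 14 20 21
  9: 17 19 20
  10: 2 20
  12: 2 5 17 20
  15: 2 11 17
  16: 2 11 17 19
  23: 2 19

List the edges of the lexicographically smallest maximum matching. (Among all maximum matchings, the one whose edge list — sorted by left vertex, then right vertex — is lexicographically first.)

|M| = 8 (so the lex-smallest maximum matching has 8 edges)
process left vertices in ascending order; for each, take the smallest-labelled available neighbour that still permits 8 edges overall, or leave it unmatched if none does
lex-smallest matching: {3-17, 4-13, 6-2, 7-11, 8-0, 9-19, 10-20, 12-5}

Lex-smallest maximum matching: {(3,17), (4,13), (6,2), (7,11), (8,0), (9,19), (10,20), (12,5)}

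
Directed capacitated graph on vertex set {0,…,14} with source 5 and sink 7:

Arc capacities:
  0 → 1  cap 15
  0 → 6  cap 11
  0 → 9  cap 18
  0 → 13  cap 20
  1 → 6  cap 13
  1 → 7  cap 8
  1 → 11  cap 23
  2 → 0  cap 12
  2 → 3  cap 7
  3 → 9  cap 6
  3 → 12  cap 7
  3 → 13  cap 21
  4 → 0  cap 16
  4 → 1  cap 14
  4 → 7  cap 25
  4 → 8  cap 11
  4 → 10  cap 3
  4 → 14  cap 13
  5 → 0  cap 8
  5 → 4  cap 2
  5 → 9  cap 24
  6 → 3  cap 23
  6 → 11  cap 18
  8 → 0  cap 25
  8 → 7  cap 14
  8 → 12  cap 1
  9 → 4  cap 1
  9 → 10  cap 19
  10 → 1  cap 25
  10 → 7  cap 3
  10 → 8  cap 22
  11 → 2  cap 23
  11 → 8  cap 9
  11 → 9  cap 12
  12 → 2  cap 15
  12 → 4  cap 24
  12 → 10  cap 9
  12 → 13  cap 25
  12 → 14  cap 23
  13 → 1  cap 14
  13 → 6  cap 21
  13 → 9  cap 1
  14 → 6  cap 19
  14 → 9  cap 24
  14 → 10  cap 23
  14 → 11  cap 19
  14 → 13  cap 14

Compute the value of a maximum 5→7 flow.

Maximum flow value: 30

augment #1: 5→4→7 bottleneck 2, total now 2
augment #2: 5→0→1→7 bottleneck 8, total now 10
augment #3: 5→9→4→7 bottleneck 1, total now 11
augment #4: 5→9→10→7 bottleneck 3, total now 14
augment #5: 5→9→10→8→7 bottleneck 14, total now 28
augment #6: 5→9→10→8→12→4→7 bottleneck 1, total now 29
augment #7: 5→9→10→1→6→3→12→4→7 bottleneck 1, total now 30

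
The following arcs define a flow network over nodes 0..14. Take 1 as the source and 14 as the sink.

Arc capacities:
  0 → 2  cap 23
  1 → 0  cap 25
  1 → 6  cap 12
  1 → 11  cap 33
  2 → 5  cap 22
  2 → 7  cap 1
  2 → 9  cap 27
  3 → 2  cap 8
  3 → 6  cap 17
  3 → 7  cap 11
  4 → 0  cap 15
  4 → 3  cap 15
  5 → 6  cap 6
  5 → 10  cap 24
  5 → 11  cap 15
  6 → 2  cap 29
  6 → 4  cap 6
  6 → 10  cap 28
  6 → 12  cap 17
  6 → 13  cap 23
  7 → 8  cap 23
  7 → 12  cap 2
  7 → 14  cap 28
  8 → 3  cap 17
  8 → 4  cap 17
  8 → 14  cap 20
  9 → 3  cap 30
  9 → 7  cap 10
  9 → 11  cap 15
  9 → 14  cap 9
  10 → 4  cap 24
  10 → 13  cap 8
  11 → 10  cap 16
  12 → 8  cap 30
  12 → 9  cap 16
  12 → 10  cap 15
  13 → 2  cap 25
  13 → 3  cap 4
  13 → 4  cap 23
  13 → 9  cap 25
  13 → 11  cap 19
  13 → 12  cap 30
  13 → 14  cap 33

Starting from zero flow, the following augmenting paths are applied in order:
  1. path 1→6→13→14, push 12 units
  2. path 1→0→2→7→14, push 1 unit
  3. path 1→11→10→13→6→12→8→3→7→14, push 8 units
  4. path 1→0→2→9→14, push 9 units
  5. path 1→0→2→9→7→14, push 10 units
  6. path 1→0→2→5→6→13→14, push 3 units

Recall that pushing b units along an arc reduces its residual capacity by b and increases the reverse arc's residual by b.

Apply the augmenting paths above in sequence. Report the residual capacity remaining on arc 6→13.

Residual capacity of (6,13): 16

after path 1 (1→6→13→14, push 12): res(6,13)=11
after path 2 (1→0→2→7→14, push 1): res(6,13)=11
after path 3 (1→11→10→13→6→12→8→3→7→14, push 8): res(6,13)=19
after path 4 (1→0→2→9→14, push 9): res(6,13)=19
after path 5 (1→0→2→9→7→14, push 10): res(6,13)=19
after path 6 (1→0→2→5→6→13→14, push 3): res(6,13)=16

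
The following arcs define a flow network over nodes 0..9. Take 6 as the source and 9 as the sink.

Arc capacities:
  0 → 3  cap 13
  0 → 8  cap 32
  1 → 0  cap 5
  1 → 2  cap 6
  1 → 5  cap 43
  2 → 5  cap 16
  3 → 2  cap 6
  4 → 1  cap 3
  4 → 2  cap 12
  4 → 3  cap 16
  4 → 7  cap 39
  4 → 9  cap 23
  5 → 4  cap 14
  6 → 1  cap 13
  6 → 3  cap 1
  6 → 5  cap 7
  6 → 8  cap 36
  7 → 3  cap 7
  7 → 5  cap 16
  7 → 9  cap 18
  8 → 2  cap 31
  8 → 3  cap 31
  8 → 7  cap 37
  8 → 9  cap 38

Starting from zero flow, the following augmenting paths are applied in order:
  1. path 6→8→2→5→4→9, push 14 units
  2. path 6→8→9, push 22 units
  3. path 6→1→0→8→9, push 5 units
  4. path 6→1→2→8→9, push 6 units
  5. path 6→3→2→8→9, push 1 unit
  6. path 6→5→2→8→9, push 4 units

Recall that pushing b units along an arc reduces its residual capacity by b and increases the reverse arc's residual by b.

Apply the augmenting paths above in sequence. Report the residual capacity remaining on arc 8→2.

after path 1 (6→8→2→5→4→9, push 14): res(8,2)=17
after path 2 (6→8→9, push 22): res(8,2)=17
after path 3 (6→1→0→8→9, push 5): res(8,2)=17
after path 4 (6→1→2→8→9, push 6): res(8,2)=23
after path 5 (6→3→2→8→9, push 1): res(8,2)=24
after path 6 (6→5→2→8→9, push 4): res(8,2)=28

Residual capacity of (8,2): 28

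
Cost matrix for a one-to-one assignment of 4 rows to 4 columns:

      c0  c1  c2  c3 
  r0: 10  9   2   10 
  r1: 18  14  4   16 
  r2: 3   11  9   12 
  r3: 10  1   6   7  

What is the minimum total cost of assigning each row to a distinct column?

Minimum assignment cost: 18

optimal assignment: row0→col3 (cost 10), row1→col2 (cost 4), row2→col0 (cost 3), row3→col1 (cost 1)
total = 10 + 4 + 3 + 1 = 18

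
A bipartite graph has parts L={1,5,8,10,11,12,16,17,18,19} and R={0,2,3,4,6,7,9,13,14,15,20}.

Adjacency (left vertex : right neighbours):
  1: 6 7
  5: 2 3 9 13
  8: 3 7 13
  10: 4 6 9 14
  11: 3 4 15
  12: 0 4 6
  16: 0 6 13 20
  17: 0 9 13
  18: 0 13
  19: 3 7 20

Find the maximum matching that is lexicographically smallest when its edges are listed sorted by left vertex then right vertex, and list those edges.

|M| = 10 (so the lex-smallest maximum matching has 10 edges)
process left vertices in ascending order; for each, take the smallest-labelled available neighbour that still permits 10 edges overall, or leave it unmatched if none does
lex-smallest matching: {1-6, 5-2, 8-3, 10-4, 11-15, 12-0, 16-20, 17-9, 18-13, 19-7}

Lex-smallest maximum matching: {(1,6), (5,2), (8,3), (10,4), (11,15), (12,0), (16,20), (17,9), (18,13), (19,7)}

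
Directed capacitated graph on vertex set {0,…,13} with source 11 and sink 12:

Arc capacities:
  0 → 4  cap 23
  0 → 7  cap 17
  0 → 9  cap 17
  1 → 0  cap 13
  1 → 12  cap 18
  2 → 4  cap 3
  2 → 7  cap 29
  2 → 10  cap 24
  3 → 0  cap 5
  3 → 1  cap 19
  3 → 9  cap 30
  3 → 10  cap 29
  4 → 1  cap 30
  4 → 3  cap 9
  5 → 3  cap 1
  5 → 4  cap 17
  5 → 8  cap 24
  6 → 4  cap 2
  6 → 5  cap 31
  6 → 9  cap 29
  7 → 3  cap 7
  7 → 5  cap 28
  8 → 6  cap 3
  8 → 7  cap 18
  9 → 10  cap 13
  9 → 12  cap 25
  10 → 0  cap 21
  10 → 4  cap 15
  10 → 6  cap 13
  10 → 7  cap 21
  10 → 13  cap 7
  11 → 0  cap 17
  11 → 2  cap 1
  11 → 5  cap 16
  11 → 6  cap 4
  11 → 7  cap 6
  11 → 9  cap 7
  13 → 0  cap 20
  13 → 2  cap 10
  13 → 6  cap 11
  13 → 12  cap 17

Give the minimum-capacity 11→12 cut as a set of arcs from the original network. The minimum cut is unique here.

Min-cut arcs: {(1,12), (9,12), (10,13)} (total capacity 50)

augment #1: 11→9→12 push 7
augment #2: 11→0→9→12 push 17
augment #3: 11→6→9→12 push 1
augment #4: 11→2→4→1→12 push 1
augment #5: 11→5→3→1→12 push 1
augment #6: 11→5→4→1→12 push 15
augment #7: 11→6→4→1→12 push 1
augment #8: 11→6→9→10→13→12 push 2
augment #9: 11→7→3→10→13→12 push 5
max flow = 50; residual-reachable set from 11 gives S-side
cut edges (S→T): {(1,12), (9,12), (10,13)} total cap 50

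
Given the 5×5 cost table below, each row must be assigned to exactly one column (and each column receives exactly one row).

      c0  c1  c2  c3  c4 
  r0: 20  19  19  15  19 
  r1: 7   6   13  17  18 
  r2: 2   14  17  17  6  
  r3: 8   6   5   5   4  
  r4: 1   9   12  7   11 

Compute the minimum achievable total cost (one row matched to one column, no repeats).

Minimum assignment cost: 33

optimal assignment: row0→col3 (cost 15), row1→col1 (cost 6), row2→col4 (cost 6), row3→col2 (cost 5), row4→col0 (cost 1)
total = 15 + 6 + 6 + 5 + 1 = 33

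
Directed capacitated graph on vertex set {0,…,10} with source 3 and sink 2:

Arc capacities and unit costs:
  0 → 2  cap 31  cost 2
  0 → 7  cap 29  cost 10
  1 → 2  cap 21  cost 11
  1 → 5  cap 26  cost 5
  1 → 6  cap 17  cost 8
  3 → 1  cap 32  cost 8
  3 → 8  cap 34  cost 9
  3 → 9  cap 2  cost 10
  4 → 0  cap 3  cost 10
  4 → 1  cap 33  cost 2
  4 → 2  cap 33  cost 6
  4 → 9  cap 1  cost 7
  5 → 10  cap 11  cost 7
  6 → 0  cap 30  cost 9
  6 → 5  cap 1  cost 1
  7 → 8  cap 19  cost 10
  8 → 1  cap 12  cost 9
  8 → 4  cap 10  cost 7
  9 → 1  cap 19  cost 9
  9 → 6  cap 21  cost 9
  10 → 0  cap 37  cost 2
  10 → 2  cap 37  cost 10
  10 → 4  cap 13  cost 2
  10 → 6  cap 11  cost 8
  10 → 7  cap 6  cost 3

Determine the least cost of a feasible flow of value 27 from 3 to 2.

shortest-cost path #1: 3→1→2 push 21 @ unit cost 19 (adds 399)
shortest-cost path #2: 3→8→4→2 push 6 @ unit cost 22 (adds 132)
total cost = 531

Minimum cost for 27 units: 531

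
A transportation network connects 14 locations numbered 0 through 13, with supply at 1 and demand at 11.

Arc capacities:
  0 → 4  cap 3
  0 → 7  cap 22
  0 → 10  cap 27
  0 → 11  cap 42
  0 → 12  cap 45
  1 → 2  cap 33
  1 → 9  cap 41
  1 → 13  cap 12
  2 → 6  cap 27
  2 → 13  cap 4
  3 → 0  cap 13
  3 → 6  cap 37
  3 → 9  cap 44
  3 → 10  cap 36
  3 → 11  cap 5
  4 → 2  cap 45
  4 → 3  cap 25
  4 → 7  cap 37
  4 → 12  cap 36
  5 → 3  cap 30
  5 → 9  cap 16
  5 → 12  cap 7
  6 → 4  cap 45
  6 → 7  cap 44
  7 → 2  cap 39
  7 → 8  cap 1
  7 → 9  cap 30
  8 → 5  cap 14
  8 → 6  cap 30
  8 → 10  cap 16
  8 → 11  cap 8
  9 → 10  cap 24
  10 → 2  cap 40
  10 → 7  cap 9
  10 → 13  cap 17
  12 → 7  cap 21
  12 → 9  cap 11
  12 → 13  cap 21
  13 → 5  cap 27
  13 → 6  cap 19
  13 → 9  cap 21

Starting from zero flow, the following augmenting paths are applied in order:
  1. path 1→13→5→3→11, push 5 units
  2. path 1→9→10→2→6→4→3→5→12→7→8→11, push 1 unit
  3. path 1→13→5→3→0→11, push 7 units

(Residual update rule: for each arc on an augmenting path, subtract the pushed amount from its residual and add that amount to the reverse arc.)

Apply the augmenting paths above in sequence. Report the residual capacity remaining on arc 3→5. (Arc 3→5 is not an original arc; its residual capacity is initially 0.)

after path 1 (1→13→5→3→11, push 5): res(3,5)=5
after path 2 (1→9→10→2→6→4→3→5→12→7→8→11, push 1): res(3,5)=4
after path 3 (1→13→5→3→0→11, push 7): res(3,5)=11

Residual capacity of (3,5): 11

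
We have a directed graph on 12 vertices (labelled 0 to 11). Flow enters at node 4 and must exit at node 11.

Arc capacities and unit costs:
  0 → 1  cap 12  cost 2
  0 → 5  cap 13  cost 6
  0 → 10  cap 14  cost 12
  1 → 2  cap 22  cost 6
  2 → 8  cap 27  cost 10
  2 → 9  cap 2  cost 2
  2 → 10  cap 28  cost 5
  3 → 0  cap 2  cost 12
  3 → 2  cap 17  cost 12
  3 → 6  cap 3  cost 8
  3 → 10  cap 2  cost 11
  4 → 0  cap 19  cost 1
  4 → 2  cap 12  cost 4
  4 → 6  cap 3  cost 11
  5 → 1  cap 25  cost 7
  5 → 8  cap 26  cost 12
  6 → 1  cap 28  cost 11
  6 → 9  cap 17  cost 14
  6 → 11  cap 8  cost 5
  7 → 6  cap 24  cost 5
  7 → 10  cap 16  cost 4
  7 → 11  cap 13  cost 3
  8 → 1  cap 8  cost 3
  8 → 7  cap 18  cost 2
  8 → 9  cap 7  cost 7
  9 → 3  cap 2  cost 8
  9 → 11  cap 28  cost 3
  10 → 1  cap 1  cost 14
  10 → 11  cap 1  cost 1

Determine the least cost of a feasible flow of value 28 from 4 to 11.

Minimum cost for 28 units: 607

shortest-cost path #1: 4→2→9→11 push 2 @ unit cost 9 (adds 18)
shortest-cost path #2: 4→2→10→11 push 1 @ unit cost 10 (adds 10)
shortest-cost path #3: 4→6→11 push 3 @ unit cost 16 (adds 48)
shortest-cost path #4: 4→2→8→7→11 push 9 @ unit cost 19 (adds 171)
shortest-cost path #5: 4→0→10→2→8→7→11 push 1 @ unit cost 23 (adds 23)
shortest-cost path #6: 4→0→1→2→8→7→11 push 3 @ unit cost 24 (adds 72)
shortest-cost path #7: 4→0→1→2→8→9→11 push 7 @ unit cost 29 (adds 203)
shortest-cost path #8: 4→0→1→2→8→7→6→11 push 2 @ unit cost 31 (adds 62)
total cost = 607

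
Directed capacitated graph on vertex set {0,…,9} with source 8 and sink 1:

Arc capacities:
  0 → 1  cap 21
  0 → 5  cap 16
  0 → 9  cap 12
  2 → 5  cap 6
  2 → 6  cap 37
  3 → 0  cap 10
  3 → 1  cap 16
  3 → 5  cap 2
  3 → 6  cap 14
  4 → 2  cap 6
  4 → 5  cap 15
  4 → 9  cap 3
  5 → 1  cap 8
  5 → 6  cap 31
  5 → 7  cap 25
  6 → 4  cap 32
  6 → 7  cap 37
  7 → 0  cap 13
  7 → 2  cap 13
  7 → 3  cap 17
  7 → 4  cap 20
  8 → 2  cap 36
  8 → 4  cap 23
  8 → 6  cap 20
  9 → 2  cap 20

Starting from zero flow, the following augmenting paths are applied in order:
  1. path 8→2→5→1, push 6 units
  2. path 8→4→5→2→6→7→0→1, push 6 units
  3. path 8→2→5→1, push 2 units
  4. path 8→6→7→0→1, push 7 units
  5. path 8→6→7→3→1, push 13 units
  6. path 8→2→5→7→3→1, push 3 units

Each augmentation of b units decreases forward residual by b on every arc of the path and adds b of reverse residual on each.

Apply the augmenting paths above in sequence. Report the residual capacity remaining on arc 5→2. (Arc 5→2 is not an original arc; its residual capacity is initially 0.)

after path 1 (8→2→5→1, push 6): res(5,2)=6
after path 2 (8→4→5→2→6→7→0→1, push 6): res(5,2)=0
after path 3 (8→2→5→1, push 2): res(5,2)=2
after path 4 (8→6→7→0→1, push 7): res(5,2)=2
after path 5 (8→6→7→3→1, push 13): res(5,2)=2
after path 6 (8→2→5→7→3→1, push 3): res(5,2)=5

Residual capacity of (5,2): 5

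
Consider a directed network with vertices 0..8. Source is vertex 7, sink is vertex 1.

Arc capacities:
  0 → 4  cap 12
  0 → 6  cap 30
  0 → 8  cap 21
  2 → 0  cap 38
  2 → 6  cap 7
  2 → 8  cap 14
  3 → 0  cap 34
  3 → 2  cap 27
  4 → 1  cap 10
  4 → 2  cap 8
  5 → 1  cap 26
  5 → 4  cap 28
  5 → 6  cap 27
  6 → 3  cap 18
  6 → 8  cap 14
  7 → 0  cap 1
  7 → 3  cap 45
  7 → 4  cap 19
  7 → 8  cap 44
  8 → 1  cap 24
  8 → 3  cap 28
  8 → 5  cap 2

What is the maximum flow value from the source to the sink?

augment #1: 7→4→1 bottleneck 10, total now 10
augment #2: 7→8→1 bottleneck 24, total now 34
augment #3: 7→8→5→1 bottleneck 2, total now 36

Maximum flow value: 36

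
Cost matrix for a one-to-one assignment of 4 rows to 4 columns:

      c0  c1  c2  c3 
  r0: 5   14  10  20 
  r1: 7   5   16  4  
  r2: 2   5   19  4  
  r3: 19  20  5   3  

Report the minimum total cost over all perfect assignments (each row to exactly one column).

Minimum assignment cost: 19

one of 2 optimal assignments: row0→col0 (cost 5), row1→col1 (cost 5), row2→col3 (cost 4), row3→col2 (cost 5)
total = 5 + 5 + 4 + 5 = 19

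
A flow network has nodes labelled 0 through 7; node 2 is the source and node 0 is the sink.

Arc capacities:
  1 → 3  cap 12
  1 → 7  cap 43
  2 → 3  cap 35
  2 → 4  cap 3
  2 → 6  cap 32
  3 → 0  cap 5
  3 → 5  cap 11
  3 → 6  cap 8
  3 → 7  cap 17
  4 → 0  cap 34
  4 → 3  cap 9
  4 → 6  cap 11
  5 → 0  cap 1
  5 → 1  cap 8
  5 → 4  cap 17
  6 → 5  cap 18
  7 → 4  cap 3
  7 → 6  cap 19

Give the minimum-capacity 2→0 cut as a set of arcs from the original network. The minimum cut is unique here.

Min-cut arcs: {(2,4), (3,0), (5,0), (5,4), (7,4)} (total capacity 29)

augment #1: 2→3→0 push 5
augment #2: 2→4→0 push 3
augment #3: 2→3→5→0 push 1
augment #4: 2→3→5→4→0 push 10
augment #5: 2→3→7→4→0 push 3
augment #6: 2→6→5→4→0 push 7
max flow = 29; residual-reachable set from 2 gives S-side
cut edges (S→T): {(2,4), (3,0), (5,0), (5,4), (7,4)} total cap 29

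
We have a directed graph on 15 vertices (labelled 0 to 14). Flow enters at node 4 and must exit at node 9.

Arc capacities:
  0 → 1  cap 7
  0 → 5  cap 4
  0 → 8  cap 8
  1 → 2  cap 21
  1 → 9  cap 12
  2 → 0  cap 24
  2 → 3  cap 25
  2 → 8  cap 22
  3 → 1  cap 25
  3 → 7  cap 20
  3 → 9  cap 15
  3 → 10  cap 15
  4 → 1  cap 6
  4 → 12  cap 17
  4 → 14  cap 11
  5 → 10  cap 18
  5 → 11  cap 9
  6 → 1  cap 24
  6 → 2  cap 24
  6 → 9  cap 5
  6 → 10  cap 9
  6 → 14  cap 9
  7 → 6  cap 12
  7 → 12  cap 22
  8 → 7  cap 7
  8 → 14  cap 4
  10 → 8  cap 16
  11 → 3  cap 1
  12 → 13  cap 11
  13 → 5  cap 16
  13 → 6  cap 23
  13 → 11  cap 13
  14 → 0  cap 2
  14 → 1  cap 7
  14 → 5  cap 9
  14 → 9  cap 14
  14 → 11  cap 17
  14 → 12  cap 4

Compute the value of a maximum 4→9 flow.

Maximum flow value: 28

augment #1: 4→1→9 bottleneck 6, total now 6
augment #2: 4→14→9 bottleneck 11, total now 17
augment #3: 4→12→13→6→9 bottleneck 5, total now 22
augment #4: 4→12→13→6→1→9 bottleneck 6, total now 28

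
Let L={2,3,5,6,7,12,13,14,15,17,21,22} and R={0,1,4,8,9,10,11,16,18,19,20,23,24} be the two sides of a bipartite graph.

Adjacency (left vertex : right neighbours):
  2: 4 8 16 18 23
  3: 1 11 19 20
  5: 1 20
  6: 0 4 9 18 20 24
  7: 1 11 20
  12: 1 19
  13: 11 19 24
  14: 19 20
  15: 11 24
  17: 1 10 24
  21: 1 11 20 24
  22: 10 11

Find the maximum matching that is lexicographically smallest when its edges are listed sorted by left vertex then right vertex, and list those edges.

|M| = 8 (so the lex-smallest maximum matching has 8 edges)
process left vertices in ascending order; for each, take the smallest-labelled available neighbour that still permits 8 edges overall, or leave it unmatched if none does
lex-smallest matching: {2-4, 3-1, 5-20, 6-0, 7-11, 12-19, 13-24, 17-10}

Lex-smallest maximum matching: {(2,4), (3,1), (5,20), (6,0), (7,11), (12,19), (13,24), (17,10)}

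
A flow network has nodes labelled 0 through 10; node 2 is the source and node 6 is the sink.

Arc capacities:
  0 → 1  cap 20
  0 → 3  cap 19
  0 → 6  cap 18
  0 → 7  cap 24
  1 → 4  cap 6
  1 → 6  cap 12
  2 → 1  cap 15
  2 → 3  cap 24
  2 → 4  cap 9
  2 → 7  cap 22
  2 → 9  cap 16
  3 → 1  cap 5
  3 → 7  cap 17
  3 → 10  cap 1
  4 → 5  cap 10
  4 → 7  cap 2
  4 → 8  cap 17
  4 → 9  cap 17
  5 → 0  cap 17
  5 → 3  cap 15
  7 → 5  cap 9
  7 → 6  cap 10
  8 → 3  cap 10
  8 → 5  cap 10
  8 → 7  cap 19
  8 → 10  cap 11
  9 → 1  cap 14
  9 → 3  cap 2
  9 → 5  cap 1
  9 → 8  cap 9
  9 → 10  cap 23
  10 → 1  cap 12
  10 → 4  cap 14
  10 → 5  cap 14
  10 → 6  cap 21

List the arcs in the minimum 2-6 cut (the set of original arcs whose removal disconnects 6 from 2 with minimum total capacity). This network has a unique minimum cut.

augment #1: 2→1→6 push 12
augment #2: 2→7→6 push 10
augment #3: 2→3→10→6 push 1
augment #4: 2→9→10→6 push 16
augment #5: 2→4→5→0→6 push 9
augment #6: 2→7→5→0→6 push 8
augment #7: 2→1→4→8→10→6 push 3
augment #8: 2→3→1→4→8→10→6 push 1
max flow = 60; residual-reachable set from 2 gives S-side
cut edges (S→T): {(1,6), (5,0), (7,6), (10,6)} total cap 60

Min-cut arcs: {(1,6), (5,0), (7,6), (10,6)} (total capacity 60)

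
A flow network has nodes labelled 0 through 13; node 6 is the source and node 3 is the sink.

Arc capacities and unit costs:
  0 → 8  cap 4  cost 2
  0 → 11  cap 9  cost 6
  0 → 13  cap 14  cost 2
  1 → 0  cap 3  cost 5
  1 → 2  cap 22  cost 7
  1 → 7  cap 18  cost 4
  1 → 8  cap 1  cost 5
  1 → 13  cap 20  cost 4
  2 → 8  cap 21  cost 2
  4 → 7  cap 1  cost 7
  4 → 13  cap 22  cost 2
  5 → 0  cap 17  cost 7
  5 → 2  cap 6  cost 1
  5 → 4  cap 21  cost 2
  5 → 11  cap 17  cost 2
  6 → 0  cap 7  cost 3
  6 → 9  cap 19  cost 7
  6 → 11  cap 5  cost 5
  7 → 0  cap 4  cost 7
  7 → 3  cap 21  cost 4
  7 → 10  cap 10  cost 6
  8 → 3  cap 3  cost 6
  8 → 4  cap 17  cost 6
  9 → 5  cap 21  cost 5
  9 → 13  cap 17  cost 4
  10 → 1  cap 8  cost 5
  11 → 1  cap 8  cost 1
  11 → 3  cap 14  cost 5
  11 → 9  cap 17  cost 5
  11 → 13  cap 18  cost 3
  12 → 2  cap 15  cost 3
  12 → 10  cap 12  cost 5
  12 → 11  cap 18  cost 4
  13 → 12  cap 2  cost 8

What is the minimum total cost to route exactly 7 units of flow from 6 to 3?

Minimum cost for 7 units: 72

shortest-cost path #1: 6→11→3 push 5 @ unit cost 10 (adds 50)
shortest-cost path #2: 6→0→8→3 push 2 @ unit cost 11 (adds 22)
total cost = 72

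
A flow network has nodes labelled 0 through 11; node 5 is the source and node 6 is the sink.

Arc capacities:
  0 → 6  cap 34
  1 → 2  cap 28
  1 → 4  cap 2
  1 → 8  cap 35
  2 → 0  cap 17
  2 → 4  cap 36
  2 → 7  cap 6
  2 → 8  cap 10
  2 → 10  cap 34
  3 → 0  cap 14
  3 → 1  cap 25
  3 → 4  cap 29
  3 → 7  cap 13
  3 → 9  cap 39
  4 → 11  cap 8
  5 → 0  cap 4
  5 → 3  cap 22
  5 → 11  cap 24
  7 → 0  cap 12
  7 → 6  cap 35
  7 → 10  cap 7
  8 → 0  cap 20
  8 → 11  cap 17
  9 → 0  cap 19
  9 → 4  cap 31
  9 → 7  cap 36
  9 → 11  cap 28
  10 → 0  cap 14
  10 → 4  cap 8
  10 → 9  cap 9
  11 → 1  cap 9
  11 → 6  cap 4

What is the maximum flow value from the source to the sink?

augment #1: 5→0→6 bottleneck 4, total now 4
augment #2: 5→11→6 bottleneck 4, total now 8
augment #3: 5→3→0→6 bottleneck 14, total now 22
augment #4: 5→3→7→6 bottleneck 8, total now 30
augment #5: 5→11→1→2→0→6 bottleneck 9, total now 39

Maximum flow value: 39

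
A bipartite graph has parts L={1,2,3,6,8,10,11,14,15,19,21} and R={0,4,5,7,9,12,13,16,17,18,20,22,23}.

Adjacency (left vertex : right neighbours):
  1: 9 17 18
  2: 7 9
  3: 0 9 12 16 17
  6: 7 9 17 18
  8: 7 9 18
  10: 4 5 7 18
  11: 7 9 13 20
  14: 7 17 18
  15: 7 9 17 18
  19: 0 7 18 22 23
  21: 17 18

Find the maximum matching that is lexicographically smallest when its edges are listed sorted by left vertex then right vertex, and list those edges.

Lex-smallest maximum matching: {(1,9), (2,7), (3,0), (6,17), (8,18), (10,4), (11,13), (19,22)}

|M| = 8 (so the lex-smallest maximum matching has 8 edges)
process left vertices in ascending order; for each, take the smallest-labelled available neighbour that still permits 8 edges overall, or leave it unmatched if none does
lex-smallest matching: {1-9, 2-7, 3-0, 6-17, 8-18, 10-4, 11-13, 19-22}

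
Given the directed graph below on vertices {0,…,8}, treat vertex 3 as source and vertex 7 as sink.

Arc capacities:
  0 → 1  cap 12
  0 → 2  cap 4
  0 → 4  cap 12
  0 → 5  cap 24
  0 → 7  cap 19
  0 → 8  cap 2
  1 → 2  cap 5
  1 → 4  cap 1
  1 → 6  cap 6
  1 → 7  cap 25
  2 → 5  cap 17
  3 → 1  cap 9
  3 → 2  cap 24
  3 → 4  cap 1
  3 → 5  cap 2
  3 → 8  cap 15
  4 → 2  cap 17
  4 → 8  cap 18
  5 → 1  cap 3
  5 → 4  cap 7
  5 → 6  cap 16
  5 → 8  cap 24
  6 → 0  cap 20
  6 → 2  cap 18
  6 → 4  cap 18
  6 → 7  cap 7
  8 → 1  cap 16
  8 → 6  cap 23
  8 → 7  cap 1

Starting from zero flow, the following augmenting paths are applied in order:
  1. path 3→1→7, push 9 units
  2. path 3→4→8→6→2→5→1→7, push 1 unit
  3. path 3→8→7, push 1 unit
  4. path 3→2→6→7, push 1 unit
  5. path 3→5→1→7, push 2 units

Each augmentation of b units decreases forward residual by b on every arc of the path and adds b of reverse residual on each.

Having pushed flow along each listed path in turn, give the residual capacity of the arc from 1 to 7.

Residual capacity of (1,7): 13

after path 1 (3→1→7, push 9): res(1,7)=16
after path 2 (3→4→8→6→2→5→1→7, push 1): res(1,7)=15
after path 3 (3→8→7, push 1): res(1,7)=15
after path 4 (3→2→6→7, push 1): res(1,7)=15
after path 5 (3→5→1→7, push 2): res(1,7)=13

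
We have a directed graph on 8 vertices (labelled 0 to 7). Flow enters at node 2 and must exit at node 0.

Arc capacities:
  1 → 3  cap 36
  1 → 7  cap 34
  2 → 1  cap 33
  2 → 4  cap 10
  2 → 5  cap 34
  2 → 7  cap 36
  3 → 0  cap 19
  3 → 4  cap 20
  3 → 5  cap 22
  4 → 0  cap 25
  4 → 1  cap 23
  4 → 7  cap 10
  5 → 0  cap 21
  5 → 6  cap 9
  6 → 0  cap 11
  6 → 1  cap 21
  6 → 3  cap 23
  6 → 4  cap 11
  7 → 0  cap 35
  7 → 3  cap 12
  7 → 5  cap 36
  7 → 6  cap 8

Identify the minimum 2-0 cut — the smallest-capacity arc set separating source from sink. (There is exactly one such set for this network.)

Min-cut arcs: {(2,1), (2,4), (2,7), (5,0), (5,6)} (total capacity 109)

augment #1: 2→4→0 push 10
augment #2: 2→5→0 push 21
augment #3: 2→7→0 push 35
augment #4: 2→1→3→0 push 19
augment #5: 2→5→6→0 push 9
augment #6: 2→7→6→0 push 1
augment #7: 2→1→3→4→0 push 14
max flow = 109; residual-reachable set from 2 gives S-side
cut edges (S→T): {(2,1), (2,4), (2,7), (5,0), (5,6)} total cap 109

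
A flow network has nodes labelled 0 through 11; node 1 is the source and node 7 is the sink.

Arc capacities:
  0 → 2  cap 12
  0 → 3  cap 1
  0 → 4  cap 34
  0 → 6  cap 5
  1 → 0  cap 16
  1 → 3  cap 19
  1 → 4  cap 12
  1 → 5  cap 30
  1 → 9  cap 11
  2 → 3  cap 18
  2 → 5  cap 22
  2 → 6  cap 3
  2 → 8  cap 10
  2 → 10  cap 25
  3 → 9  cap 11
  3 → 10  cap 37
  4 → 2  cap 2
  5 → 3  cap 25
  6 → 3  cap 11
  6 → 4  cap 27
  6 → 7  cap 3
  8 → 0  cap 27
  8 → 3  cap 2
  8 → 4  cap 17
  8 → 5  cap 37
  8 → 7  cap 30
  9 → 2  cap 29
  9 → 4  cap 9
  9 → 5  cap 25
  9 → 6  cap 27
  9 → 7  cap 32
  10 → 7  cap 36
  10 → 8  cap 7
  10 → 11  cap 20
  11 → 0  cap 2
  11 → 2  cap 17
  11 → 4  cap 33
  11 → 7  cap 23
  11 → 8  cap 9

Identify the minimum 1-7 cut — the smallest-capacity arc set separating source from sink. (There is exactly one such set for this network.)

augment #1: 1→9→7 push 11
augment #2: 1→0→6→7 push 3
augment #3: 1→3→9→7 push 11
augment #4: 1→3→10→7 push 8
augment #5: 1→0→2→8→7 push 10
augment #6: 1→0→2→10→7 push 2
augment #7: 1→0→3→10→7 push 1
augment #8: 1→4→2→10→7 push 2
augment #9: 1→5→3→10→7 push 23
augment #10: 1→5→3→10→8→7 push 2
max flow = 73; residual-reachable set from 1 gives S-side
cut edges (S→T): {(1,0), (1,3), (1,9), (4,2), (5,3)} total cap 73

Min-cut arcs: {(1,0), (1,3), (1,9), (4,2), (5,3)} (total capacity 73)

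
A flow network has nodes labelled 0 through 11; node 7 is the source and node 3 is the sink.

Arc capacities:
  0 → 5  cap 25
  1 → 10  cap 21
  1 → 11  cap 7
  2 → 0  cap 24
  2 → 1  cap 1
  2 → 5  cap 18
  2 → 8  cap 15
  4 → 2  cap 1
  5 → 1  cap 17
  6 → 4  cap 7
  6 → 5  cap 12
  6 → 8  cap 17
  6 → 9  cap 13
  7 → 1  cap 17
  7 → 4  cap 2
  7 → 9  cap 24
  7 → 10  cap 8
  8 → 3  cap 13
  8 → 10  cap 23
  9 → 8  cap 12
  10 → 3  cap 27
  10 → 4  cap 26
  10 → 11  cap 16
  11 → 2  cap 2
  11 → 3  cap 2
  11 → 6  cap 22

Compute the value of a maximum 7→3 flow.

Maximum flow value: 38

augment #1: 7→10→3 bottleneck 8, total now 8
augment #2: 7→1→10→3 bottleneck 17, total now 25
augment #3: 7→9→8→3 bottleneck 12, total now 37
augment #4: 7→4→2→8→3 bottleneck 1, total now 38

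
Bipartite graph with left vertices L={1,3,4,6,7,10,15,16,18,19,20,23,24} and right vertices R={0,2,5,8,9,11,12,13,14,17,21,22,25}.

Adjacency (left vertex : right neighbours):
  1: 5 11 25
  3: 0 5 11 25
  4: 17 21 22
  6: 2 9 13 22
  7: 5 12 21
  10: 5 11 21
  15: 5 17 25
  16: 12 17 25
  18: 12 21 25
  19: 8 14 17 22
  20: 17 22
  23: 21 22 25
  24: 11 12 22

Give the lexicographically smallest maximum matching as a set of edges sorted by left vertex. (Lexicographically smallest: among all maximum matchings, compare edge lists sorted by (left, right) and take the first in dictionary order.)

Lex-smallest maximum matching: {(1,5), (3,0), (4,17), (6,2), (7,12), (10,11), (15,25), (18,21), (19,8), (20,22)}

|M| = 10 (so the lex-smallest maximum matching has 10 edges)
process left vertices in ascending order; for each, take the smallest-labelled available neighbour that still permits 10 edges overall, or leave it unmatched if none does
lex-smallest matching: {1-5, 3-0, 4-17, 6-2, 7-12, 10-11, 15-25, 18-21, 19-8, 20-22}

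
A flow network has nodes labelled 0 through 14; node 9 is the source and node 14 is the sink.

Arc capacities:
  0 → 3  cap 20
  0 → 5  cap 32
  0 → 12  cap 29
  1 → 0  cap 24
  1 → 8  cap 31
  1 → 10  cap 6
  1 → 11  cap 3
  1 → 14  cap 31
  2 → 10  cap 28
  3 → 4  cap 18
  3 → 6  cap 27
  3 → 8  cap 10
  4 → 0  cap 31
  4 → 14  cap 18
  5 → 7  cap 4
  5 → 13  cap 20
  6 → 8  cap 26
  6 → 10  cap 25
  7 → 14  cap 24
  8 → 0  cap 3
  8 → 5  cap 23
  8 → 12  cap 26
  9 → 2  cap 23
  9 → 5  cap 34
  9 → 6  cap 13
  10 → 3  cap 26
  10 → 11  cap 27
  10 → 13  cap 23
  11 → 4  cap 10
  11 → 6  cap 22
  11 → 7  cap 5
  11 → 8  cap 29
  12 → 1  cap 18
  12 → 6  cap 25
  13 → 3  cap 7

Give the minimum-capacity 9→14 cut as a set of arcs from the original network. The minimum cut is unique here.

Min-cut arcs: {(4,14), (5,7), (11,7), (12,1)} (total capacity 45)

augment #1: 9→5→7→14 push 4
augment #2: 9→2→10→3→4→14 push 18
augment #3: 9→2→10→11→7→14 push 5
augment #4: 9→6→8→12→1→14 push 13
augment #5: 9→5→13→3→8→12→1→14 push 5
max flow = 45; residual-reachable set from 9 gives S-side
cut edges (S→T): {(4,14), (5,7), (11,7), (12,1)} total cap 45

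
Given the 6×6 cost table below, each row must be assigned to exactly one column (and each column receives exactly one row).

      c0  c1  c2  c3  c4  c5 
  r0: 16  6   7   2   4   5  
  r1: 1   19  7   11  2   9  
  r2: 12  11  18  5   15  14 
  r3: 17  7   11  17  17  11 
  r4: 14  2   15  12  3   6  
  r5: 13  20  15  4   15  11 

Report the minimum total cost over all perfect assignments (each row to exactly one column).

one of 2 optimal assignments: row0→col2 (cost 7), row1→col0 (cost 1), row2→col3 (cost 5), row3→col1 (cost 7), row4→col4 (cost 3), row5→col5 (cost 11)
total = 7 + 1 + 5 + 7 + 3 + 11 = 34

Minimum assignment cost: 34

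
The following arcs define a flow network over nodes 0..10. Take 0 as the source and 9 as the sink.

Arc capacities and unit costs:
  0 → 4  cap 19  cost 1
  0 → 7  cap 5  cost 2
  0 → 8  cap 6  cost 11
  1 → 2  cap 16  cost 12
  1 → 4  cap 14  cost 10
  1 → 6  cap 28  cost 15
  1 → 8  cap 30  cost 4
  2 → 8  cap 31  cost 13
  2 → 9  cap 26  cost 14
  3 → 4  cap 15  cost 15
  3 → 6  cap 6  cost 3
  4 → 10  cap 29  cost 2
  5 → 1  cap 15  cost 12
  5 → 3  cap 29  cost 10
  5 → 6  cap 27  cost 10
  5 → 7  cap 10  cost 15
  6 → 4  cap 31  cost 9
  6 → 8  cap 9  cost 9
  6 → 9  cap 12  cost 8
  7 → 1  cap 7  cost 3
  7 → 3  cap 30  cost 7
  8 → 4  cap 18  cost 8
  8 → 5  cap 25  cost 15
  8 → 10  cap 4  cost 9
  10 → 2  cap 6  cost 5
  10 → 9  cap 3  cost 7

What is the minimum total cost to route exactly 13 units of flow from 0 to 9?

Minimum cost for 13 units: 240

shortest-cost path #1: 0→4→10→9 push 3 @ unit cost 10 (adds 30)
shortest-cost path #2: 0→7→3→6→9 push 5 @ unit cost 20 (adds 100)
shortest-cost path #3: 0→4→10→2→9 push 5 @ unit cost 22 (adds 110)
total cost = 240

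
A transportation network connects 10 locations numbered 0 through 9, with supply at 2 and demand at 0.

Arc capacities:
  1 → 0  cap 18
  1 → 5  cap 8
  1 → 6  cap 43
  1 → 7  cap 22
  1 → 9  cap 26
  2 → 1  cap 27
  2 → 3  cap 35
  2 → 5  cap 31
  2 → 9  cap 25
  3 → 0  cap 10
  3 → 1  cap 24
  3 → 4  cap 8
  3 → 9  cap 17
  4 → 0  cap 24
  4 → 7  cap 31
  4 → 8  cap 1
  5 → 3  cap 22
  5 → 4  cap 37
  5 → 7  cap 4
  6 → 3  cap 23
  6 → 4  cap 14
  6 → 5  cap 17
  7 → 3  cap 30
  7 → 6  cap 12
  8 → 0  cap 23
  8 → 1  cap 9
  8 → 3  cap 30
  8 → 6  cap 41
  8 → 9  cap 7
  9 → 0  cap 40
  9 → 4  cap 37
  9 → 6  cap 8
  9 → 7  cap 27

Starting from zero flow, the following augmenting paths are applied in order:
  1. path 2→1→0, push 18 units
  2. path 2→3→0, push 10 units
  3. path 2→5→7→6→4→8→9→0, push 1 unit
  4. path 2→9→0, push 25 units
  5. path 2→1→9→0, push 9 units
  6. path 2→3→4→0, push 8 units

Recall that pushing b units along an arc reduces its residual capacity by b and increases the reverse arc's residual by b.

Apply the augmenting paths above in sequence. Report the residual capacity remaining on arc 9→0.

Residual capacity of (9,0): 5

after path 1 (2→1→0, push 18): res(9,0)=40
after path 2 (2→3→0, push 10): res(9,0)=40
after path 3 (2→5→7→6→4→8→9→0, push 1): res(9,0)=39
after path 4 (2→9→0, push 25): res(9,0)=14
after path 5 (2→1→9→0, push 9): res(9,0)=5
after path 6 (2→3→4→0, push 8): res(9,0)=5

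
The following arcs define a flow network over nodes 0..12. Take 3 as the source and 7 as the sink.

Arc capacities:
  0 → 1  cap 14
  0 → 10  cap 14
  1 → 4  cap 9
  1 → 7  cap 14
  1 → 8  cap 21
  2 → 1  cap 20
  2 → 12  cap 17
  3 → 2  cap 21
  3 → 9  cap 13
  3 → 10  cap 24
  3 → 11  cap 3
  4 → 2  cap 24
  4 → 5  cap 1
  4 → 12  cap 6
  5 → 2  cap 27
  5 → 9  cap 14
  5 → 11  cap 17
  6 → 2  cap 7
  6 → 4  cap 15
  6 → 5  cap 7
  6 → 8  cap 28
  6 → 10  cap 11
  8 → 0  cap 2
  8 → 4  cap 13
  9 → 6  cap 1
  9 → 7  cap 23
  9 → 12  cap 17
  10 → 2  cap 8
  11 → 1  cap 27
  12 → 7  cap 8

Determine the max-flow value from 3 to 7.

Maximum flow value: 36

augment #1: 3→9→7 bottleneck 13, total now 13
augment #2: 3→2→1→7 bottleneck 14, total now 27
augment #3: 3→2→12→7 bottleneck 7, total now 34
augment #4: 3→10→2→12→7 bottleneck 1, total now 35
augment #5: 3→11→1→4→5→9→7 bottleneck 1, total now 36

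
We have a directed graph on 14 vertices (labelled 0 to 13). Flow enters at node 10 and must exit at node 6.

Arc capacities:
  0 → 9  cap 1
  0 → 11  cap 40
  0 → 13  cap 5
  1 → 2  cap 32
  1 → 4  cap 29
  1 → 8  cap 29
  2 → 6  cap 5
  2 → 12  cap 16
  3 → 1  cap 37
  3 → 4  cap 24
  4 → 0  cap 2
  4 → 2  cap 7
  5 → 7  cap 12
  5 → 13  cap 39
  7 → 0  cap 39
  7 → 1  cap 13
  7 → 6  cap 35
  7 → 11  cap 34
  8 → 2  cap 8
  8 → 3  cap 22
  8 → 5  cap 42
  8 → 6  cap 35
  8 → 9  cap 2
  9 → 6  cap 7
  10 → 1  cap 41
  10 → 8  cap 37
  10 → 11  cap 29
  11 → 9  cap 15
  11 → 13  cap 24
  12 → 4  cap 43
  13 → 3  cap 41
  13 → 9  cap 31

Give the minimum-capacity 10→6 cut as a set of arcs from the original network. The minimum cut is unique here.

augment #1: 10→8→6 push 35
augment #2: 10→1→2→6 push 5
augment #3: 10→8→9→6 push 2
augment #4: 10→11→9→6 push 5
augment #5: 10→1→8→5→7→6 push 12
max flow = 59; residual-reachable set from 10 gives S-side
cut edges (S→T): {(2,6), (5,7), (8,6), (9,6)} total cap 59

Min-cut arcs: {(2,6), (5,7), (8,6), (9,6)} (total capacity 59)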